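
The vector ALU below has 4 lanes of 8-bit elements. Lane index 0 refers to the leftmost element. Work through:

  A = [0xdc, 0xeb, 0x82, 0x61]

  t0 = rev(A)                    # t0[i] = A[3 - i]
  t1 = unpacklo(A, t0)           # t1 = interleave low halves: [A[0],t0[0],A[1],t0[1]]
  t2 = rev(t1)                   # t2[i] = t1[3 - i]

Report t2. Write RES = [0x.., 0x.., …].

RES = [ 0x82  0xeb  0x61  0xdc ]

→ t0 |61|82|eb|dc|
→ t1 |dc|61|eb|82|
→ t2 |82|eb|61|dc|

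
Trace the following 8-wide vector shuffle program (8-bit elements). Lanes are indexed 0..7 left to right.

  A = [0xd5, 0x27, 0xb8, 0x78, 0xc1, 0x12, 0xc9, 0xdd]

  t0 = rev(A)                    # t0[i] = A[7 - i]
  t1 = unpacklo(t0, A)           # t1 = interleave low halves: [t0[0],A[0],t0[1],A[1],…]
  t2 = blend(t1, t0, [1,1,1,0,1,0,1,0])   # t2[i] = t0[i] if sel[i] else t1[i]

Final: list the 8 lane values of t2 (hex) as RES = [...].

→ t0 |dd|c9|12|c1|78|b8|27|d5|
→ t1 |dd|d5|c9|27|12|b8|c1|78|
→ t2 |dd|c9|12|27|78|b8|27|78|

RES = [0xdd, 0xc9, 0x12, 0x27, 0x78, 0xb8, 0x27, 0x78]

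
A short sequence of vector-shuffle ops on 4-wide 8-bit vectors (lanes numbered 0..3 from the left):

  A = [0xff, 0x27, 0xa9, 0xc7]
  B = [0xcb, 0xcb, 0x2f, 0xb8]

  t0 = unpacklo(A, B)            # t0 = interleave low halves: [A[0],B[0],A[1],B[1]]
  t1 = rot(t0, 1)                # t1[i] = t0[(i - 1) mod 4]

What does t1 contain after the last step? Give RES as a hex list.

RES = [0xcb, 0xff, 0xcb, 0x27]

t0 = [0xff, 0xcb, 0x27, 0xcb]
t1 = [0xcb, 0xff, 0xcb, 0x27]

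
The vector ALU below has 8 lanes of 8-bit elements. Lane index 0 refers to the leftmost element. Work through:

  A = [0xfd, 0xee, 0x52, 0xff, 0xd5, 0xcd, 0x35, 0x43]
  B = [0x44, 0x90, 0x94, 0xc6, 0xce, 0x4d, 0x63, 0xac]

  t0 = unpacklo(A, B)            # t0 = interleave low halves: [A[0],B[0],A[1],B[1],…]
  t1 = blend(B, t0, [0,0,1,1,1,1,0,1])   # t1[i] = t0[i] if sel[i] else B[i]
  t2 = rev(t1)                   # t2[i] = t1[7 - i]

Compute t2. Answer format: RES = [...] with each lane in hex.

  t0: fd 44 ee 90 52 94 ff c6
  t1: 44 90 ee 90 52 94 63 c6
  t2: c6 63 94 52 90 ee 90 44

RES = [ 0xc6  0x63  0x94  0x52  0x90  0xee  0x90  0x44 ]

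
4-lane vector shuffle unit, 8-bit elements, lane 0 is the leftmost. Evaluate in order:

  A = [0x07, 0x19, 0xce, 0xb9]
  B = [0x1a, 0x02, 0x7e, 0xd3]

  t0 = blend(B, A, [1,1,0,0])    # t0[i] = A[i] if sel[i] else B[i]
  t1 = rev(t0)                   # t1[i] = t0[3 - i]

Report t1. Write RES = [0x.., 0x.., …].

t0 = [0x07, 0x19, 0x7e, 0xd3]
t1 = [0xd3, 0x7e, 0x19, 0x07]

RES = [0xd3, 0x7e, 0x19, 0x07]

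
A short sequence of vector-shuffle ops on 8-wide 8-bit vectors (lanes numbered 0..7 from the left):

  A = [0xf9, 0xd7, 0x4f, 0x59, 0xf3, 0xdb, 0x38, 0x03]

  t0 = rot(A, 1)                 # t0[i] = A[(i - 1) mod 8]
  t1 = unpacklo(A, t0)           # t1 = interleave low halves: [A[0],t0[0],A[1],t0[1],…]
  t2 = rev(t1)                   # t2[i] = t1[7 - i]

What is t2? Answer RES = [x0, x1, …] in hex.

t0 = [0x03, 0xf9, 0xd7, 0x4f, 0x59, 0xf3, 0xdb, 0x38]
t1 = [0xf9, 0x03, 0xd7, 0xf9, 0x4f, 0xd7, 0x59, 0x4f]
t2 = [0x4f, 0x59, 0xd7, 0x4f, 0xf9, 0xd7, 0x03, 0xf9]

RES = [0x4f, 0x59, 0xd7, 0x4f, 0xf9, 0xd7, 0x03, 0xf9]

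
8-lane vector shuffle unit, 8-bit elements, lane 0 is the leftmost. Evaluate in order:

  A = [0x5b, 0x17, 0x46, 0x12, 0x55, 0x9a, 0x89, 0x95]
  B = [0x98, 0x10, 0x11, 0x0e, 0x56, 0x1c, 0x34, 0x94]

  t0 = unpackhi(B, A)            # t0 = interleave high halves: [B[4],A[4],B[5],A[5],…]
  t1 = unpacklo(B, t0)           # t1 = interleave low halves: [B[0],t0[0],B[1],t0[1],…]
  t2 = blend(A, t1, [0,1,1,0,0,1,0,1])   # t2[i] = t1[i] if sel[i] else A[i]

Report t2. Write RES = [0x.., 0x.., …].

t0 = [0x56, 0x55, 0x1c, 0x9a, 0x34, 0x89, 0x94, 0x95]
t1 = [0x98, 0x56, 0x10, 0x55, 0x11, 0x1c, 0x0e, 0x9a]
t2 = [0x5b, 0x56, 0x10, 0x12, 0x55, 0x1c, 0x89, 0x9a]

RES = [ 0x5b  0x56  0x10  0x12  0x55  0x1c  0x89  0x9a ]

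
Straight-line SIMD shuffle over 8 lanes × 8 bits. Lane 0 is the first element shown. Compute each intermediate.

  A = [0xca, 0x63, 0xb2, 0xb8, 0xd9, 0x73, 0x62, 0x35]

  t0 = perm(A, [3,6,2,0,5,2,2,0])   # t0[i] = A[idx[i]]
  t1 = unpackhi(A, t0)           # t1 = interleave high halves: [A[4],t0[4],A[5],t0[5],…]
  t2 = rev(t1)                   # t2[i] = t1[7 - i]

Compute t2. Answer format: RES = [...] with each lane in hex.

RES = [ 0xca  0x35  0xb2  0x62  0xb2  0x73  0x73  0xd9 ]

  t0: b8 62 b2 ca 73 b2 b2 ca
  t1: d9 73 73 b2 62 b2 35 ca
  t2: ca 35 b2 62 b2 73 73 d9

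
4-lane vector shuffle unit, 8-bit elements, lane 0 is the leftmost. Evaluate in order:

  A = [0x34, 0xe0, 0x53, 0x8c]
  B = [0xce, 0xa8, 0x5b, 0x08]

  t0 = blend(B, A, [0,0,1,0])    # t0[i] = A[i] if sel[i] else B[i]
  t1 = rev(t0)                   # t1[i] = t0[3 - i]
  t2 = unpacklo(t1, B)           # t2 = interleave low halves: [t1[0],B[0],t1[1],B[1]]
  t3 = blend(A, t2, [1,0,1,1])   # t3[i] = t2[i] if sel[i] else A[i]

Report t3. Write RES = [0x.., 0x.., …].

→ t0 |ce|a8|53|08|
→ t1 |08|53|a8|ce|
→ t2 |08|ce|53|a8|
→ t3 |08|e0|53|a8|

RES = [ 0x08  0xe0  0x53  0xa8 ]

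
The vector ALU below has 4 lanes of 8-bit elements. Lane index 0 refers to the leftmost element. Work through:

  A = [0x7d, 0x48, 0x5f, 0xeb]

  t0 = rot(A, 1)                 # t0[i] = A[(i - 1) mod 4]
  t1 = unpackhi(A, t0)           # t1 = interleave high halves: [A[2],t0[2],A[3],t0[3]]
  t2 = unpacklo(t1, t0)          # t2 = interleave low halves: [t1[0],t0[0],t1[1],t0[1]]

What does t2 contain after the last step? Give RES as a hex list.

→ t0 |eb|7d|48|5f|
→ t1 |5f|48|eb|5f|
→ t2 |5f|eb|48|7d|

RES = [0x5f, 0xeb, 0x48, 0x7d]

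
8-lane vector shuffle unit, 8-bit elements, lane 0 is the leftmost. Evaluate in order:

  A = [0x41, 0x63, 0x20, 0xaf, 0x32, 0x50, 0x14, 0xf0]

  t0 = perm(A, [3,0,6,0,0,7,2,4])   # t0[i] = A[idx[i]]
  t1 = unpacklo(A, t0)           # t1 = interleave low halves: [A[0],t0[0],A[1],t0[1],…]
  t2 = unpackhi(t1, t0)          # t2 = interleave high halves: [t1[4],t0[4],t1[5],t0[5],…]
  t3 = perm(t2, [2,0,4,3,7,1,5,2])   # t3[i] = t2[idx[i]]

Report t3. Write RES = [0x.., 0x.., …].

t0 = [0xaf, 0x41, 0x14, 0x41, 0x41, 0xf0, 0x20, 0x32]
t1 = [0x41, 0xaf, 0x63, 0x41, 0x20, 0x14, 0xaf, 0x41]
t2 = [0x20, 0x41, 0x14, 0xf0, 0xaf, 0x20, 0x41, 0x32]
t3 = [0x14, 0x20, 0xaf, 0xf0, 0x32, 0x41, 0x20, 0x14]

RES = [0x14, 0x20, 0xaf, 0xf0, 0x32, 0x41, 0x20, 0x14]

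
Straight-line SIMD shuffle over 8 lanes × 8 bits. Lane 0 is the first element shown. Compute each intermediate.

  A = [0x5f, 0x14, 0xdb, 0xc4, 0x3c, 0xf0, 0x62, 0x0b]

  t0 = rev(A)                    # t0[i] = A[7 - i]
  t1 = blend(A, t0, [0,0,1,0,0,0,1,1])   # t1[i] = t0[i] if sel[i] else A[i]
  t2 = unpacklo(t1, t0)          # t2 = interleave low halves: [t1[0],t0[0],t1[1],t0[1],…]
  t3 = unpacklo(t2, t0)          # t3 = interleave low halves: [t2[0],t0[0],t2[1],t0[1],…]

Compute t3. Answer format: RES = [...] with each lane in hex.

RES = [ 0x5f  0x0b  0x0b  0x62  0x14  0xf0  0x62  0x3c ]

→ t0 |0b|62|f0|3c|c4|db|14|5f|
→ t1 |5f|14|f0|c4|3c|f0|14|5f|
→ t2 |5f|0b|14|62|f0|f0|c4|3c|
→ t3 |5f|0b|0b|62|14|f0|62|3c|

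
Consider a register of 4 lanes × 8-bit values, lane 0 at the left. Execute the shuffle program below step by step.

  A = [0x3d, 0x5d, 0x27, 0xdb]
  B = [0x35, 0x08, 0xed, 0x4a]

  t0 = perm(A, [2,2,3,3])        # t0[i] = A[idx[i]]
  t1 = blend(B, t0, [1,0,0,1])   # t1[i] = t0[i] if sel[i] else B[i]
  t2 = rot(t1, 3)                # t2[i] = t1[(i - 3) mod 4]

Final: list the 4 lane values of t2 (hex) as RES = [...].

t0 = [0x27, 0x27, 0xdb, 0xdb]
t1 = [0x27, 0x08, 0xed, 0xdb]
t2 = [0x08, 0xed, 0xdb, 0x27]

RES = [ 0x08  0xed  0xdb  0x27 ]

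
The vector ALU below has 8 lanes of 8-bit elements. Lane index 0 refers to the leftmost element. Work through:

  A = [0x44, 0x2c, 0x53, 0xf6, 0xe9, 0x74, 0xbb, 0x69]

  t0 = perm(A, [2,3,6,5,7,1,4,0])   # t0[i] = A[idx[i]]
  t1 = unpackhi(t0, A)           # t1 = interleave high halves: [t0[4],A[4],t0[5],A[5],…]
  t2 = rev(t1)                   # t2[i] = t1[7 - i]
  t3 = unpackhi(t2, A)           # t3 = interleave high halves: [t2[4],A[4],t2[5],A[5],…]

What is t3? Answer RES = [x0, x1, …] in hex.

t0 = [0x53, 0xf6, 0xbb, 0x74, 0x69, 0x2c, 0xe9, 0x44]
t1 = [0x69, 0xe9, 0x2c, 0x74, 0xe9, 0xbb, 0x44, 0x69]
t2 = [0x69, 0x44, 0xbb, 0xe9, 0x74, 0x2c, 0xe9, 0x69]
t3 = [0x74, 0xe9, 0x2c, 0x74, 0xe9, 0xbb, 0x69, 0x69]

RES = [0x74, 0xe9, 0x2c, 0x74, 0xe9, 0xbb, 0x69, 0x69]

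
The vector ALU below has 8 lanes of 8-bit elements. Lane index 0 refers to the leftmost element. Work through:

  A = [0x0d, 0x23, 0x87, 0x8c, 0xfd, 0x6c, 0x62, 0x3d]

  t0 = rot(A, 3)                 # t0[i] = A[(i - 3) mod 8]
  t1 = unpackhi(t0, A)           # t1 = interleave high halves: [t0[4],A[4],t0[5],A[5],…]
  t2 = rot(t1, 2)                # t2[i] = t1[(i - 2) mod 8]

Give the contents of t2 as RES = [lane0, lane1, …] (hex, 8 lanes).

RES = [0xfd, 0x3d, 0x23, 0xfd, 0x87, 0x6c, 0x8c, 0x62]

t0 = [0x6c, 0x62, 0x3d, 0x0d, 0x23, 0x87, 0x8c, 0xfd]
t1 = [0x23, 0xfd, 0x87, 0x6c, 0x8c, 0x62, 0xfd, 0x3d]
t2 = [0xfd, 0x3d, 0x23, 0xfd, 0x87, 0x6c, 0x8c, 0x62]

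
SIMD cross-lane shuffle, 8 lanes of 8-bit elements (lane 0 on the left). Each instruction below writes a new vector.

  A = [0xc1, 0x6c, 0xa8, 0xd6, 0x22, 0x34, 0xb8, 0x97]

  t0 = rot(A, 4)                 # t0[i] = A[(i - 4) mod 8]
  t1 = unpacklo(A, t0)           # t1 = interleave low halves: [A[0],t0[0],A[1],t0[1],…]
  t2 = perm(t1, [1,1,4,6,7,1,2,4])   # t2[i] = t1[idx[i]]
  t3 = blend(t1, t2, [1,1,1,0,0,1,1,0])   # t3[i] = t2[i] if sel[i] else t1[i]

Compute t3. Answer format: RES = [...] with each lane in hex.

  t0: 22 34 b8 97 c1 6c a8 d6
  t1: c1 22 6c 34 a8 b8 d6 97
  t2: 22 22 a8 d6 97 22 6c a8
  t3: 22 22 a8 34 a8 22 6c 97

RES = [0x22, 0x22, 0xa8, 0x34, 0xa8, 0x22, 0x6c, 0x97]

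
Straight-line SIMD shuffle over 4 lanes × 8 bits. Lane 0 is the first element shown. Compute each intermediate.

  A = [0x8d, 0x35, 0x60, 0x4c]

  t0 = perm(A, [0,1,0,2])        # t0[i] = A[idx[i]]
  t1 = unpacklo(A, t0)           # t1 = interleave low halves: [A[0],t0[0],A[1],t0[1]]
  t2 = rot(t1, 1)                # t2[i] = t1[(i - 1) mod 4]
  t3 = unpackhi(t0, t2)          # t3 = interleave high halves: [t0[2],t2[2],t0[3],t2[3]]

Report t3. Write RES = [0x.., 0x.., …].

→ t0 |8d|35|8d|60|
→ t1 |8d|8d|35|35|
→ t2 |35|8d|8d|35|
→ t3 |8d|8d|60|35|

RES = [0x8d, 0x8d, 0x60, 0x35]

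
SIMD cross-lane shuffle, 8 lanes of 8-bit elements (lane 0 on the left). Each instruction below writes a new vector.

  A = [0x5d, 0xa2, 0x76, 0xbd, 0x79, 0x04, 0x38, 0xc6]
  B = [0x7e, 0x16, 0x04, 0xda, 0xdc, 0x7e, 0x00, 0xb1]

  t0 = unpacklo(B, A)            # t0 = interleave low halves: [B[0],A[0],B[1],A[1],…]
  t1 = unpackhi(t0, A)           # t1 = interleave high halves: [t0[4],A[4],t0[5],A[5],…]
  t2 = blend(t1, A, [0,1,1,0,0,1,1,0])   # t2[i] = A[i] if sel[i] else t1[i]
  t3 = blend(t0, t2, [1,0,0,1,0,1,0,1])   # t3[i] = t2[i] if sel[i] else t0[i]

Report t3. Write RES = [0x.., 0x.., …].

RES = [ 0x04  0x5d  0x16  0x04  0x04  0x04  0xda  0xc6 ]

→ t0 |7e|5d|16|a2|04|76|da|bd|
→ t1 |04|79|76|04|da|38|bd|c6|
→ t2 |04|a2|76|04|da|04|38|c6|
→ t3 |04|5d|16|04|04|04|da|c6|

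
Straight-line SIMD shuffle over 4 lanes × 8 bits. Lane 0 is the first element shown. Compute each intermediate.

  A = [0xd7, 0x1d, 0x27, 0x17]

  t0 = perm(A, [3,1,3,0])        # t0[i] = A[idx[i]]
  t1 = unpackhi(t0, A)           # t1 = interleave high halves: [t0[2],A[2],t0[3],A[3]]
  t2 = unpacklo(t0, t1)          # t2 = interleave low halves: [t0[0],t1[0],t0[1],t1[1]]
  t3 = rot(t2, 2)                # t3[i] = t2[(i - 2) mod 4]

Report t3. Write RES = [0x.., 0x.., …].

RES = [ 0x1d  0x27  0x17  0x17 ]

  t0: 17 1d 17 d7
  t1: 17 27 d7 17
  t2: 17 17 1d 27
  t3: 1d 27 17 17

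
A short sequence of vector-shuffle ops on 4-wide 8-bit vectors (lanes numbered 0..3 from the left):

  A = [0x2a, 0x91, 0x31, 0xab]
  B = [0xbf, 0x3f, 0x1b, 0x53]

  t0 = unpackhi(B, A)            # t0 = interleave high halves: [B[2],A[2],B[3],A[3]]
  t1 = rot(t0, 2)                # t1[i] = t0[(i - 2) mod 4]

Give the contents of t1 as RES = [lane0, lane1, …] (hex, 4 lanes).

  t0: 1b 31 53 ab
  t1: 53 ab 1b 31

RES = [ 0x53  0xab  0x1b  0x31 ]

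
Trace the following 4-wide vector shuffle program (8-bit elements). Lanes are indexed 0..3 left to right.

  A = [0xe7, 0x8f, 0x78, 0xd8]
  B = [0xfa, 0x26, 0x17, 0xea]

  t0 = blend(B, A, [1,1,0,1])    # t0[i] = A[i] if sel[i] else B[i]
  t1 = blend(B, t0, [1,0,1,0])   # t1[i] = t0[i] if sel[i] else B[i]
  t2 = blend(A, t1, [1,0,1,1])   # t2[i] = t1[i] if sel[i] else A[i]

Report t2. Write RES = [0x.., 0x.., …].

RES = [0xe7, 0x8f, 0x17, 0xea]

  t0: e7 8f 17 d8
  t1: e7 26 17 ea
  t2: e7 8f 17 ea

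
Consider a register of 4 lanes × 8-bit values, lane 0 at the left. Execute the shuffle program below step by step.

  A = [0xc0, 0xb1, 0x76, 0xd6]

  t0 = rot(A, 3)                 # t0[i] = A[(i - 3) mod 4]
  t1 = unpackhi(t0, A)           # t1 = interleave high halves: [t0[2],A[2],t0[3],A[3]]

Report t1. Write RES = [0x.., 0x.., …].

→ t0 |b1|76|d6|c0|
→ t1 |d6|76|c0|d6|

RES = [0xd6, 0x76, 0xc0, 0xd6]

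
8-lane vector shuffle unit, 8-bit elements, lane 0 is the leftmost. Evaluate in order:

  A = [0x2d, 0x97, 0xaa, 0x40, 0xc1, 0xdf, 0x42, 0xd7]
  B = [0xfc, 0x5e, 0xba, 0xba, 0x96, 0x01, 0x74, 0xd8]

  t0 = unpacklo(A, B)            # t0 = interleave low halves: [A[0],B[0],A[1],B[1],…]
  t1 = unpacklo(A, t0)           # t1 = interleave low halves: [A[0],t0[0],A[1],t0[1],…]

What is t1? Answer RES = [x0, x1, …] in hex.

RES = [ 0x2d  0x2d  0x97  0xfc  0xaa  0x97  0x40  0x5e ]

→ t0 |2d|fc|97|5e|aa|ba|40|ba|
→ t1 |2d|2d|97|fc|aa|97|40|5e|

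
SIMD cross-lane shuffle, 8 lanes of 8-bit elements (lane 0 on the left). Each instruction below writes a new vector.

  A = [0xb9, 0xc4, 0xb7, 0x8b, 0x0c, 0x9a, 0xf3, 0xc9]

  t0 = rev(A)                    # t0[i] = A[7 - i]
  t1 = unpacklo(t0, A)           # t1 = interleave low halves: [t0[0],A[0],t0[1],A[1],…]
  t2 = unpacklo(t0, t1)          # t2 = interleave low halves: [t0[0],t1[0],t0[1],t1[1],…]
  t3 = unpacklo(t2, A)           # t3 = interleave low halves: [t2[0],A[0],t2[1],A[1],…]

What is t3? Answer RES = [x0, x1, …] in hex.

  t0: c9 f3 9a 0c 8b b7 c4 b9
  t1: c9 b9 f3 c4 9a b7 0c 8b
  t2: c9 c9 f3 b9 9a f3 0c c4
  t3: c9 b9 c9 c4 f3 b7 b9 8b

RES = [ 0xc9  0xb9  0xc9  0xc4  0xf3  0xb7  0xb9  0x8b ]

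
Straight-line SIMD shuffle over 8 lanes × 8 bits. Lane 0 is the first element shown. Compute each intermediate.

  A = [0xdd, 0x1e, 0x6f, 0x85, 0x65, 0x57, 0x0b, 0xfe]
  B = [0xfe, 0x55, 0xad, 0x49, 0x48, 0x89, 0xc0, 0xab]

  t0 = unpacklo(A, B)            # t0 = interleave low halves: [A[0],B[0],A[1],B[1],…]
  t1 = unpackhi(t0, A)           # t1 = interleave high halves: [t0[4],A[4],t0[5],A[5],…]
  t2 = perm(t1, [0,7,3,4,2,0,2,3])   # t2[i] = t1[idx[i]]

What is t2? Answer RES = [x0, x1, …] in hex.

RES = [0x6f, 0xfe, 0x57, 0x85, 0xad, 0x6f, 0xad, 0x57]

  t0: dd fe 1e 55 6f ad 85 49
  t1: 6f 65 ad 57 85 0b 49 fe
  t2: 6f fe 57 85 ad 6f ad 57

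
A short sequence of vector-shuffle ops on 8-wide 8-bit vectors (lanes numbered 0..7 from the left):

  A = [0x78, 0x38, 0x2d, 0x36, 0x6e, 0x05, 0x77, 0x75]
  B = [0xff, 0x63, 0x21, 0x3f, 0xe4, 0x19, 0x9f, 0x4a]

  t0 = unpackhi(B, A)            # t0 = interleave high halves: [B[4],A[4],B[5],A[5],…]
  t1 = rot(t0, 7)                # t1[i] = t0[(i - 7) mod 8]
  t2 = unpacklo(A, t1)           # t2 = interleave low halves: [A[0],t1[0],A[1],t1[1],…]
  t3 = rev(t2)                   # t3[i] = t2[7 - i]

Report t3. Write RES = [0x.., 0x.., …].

RES = [0x9f, 0x36, 0x05, 0x2d, 0x19, 0x38, 0x6e, 0x78]

→ t0 |e4|6e|19|05|9f|77|4a|75|
→ t1 |6e|19|05|9f|77|4a|75|e4|
→ t2 |78|6e|38|19|2d|05|36|9f|
→ t3 |9f|36|05|2d|19|38|6e|78|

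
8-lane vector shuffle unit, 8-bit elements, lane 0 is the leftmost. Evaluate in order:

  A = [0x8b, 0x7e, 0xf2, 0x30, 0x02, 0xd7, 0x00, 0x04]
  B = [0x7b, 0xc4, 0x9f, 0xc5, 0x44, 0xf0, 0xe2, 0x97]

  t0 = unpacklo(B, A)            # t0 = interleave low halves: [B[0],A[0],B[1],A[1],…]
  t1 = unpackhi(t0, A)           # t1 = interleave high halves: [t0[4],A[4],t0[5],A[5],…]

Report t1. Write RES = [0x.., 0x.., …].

  t0: 7b 8b c4 7e 9f f2 c5 30
  t1: 9f 02 f2 d7 c5 00 30 04

RES = [ 0x9f  0x02  0xf2  0xd7  0xc5  0x00  0x30  0x04 ]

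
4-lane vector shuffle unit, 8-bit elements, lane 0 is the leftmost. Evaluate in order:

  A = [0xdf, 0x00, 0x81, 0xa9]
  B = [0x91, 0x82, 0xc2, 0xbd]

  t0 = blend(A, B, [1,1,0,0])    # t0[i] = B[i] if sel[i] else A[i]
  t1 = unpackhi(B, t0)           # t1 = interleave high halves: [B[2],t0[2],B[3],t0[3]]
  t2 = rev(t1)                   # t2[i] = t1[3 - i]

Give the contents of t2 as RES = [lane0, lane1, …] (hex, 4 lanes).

RES = [0xa9, 0xbd, 0x81, 0xc2]

→ t0 |91|82|81|a9|
→ t1 |c2|81|bd|a9|
→ t2 |a9|bd|81|c2|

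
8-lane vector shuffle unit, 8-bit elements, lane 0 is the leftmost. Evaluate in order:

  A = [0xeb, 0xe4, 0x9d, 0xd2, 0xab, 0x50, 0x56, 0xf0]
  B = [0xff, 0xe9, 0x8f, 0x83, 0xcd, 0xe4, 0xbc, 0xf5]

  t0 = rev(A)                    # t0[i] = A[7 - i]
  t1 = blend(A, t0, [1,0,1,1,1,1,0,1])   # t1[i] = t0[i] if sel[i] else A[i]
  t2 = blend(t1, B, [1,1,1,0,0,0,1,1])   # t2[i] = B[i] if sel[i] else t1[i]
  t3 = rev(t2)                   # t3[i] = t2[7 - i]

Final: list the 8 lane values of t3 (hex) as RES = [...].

t0 = [0xf0, 0x56, 0x50, 0xab, 0xd2, 0x9d, 0xe4, 0xeb]
t1 = [0xf0, 0xe4, 0x50, 0xab, 0xd2, 0x9d, 0x56, 0xeb]
t2 = [0xff, 0xe9, 0x8f, 0xab, 0xd2, 0x9d, 0xbc, 0xf5]
t3 = [0xf5, 0xbc, 0x9d, 0xd2, 0xab, 0x8f, 0xe9, 0xff]

RES = [ 0xf5  0xbc  0x9d  0xd2  0xab  0x8f  0xe9  0xff ]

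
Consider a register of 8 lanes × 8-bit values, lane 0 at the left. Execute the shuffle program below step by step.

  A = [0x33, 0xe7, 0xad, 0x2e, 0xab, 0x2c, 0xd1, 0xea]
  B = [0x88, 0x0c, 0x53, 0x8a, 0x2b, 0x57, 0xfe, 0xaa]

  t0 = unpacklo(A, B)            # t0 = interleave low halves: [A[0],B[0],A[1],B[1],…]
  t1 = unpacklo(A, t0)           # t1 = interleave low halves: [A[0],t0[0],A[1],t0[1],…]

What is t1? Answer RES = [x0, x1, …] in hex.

→ t0 |33|88|e7|0c|ad|53|2e|8a|
→ t1 |33|33|e7|88|ad|e7|2e|0c|

RES = [0x33, 0x33, 0xe7, 0x88, 0xad, 0xe7, 0x2e, 0x0c]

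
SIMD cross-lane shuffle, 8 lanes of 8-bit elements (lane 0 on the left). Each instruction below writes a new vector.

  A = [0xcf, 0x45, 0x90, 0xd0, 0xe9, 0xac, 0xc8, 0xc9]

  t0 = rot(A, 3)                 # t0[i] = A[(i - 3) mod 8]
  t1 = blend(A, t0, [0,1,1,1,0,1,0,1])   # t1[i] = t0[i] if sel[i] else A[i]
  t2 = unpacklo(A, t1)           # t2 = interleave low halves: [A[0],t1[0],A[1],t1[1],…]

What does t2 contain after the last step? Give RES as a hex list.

→ t0 |ac|c8|c9|cf|45|90|d0|e9|
→ t1 |cf|c8|c9|cf|e9|90|c8|e9|
→ t2 |cf|cf|45|c8|90|c9|d0|cf|

RES = [ 0xcf  0xcf  0x45  0xc8  0x90  0xc9  0xd0  0xcf ]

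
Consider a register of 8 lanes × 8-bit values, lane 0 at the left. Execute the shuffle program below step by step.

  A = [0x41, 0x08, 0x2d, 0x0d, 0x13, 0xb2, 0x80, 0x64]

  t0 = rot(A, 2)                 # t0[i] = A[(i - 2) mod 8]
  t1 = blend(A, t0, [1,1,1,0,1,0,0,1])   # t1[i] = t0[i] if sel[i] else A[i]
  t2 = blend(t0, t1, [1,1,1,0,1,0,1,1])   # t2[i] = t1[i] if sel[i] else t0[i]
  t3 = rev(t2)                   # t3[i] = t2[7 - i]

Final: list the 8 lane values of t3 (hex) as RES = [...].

RES = [ 0xb2  0x80  0x0d  0x2d  0x08  0x41  0x64  0x80 ]

  t0: 80 64 41 08 2d 0d 13 b2
  t1: 80 64 41 0d 2d b2 80 b2
  t2: 80 64 41 08 2d 0d 80 b2
  t3: b2 80 0d 2d 08 41 64 80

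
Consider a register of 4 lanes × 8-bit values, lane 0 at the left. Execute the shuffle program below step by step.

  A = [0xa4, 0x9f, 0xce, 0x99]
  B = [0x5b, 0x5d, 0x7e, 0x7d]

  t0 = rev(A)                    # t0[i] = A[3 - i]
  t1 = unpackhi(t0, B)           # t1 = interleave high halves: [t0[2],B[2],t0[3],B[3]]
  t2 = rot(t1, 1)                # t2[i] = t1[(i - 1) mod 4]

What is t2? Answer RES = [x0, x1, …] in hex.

→ t0 |99|ce|9f|a4|
→ t1 |9f|7e|a4|7d|
→ t2 |7d|9f|7e|a4|

RES = [ 0x7d  0x9f  0x7e  0xa4 ]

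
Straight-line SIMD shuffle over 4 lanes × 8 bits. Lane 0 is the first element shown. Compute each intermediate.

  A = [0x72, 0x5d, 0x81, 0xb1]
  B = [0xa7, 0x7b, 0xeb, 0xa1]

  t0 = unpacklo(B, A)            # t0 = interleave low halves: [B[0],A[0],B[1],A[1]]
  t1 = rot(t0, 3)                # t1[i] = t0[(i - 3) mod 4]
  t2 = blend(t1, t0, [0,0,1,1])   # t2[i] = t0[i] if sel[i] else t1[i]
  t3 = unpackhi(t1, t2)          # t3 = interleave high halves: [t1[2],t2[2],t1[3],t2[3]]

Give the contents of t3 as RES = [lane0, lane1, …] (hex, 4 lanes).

RES = [0x5d, 0x7b, 0xa7, 0x5d]

t0 = [0xa7, 0x72, 0x7b, 0x5d]
t1 = [0x72, 0x7b, 0x5d, 0xa7]
t2 = [0x72, 0x7b, 0x7b, 0x5d]
t3 = [0x5d, 0x7b, 0xa7, 0x5d]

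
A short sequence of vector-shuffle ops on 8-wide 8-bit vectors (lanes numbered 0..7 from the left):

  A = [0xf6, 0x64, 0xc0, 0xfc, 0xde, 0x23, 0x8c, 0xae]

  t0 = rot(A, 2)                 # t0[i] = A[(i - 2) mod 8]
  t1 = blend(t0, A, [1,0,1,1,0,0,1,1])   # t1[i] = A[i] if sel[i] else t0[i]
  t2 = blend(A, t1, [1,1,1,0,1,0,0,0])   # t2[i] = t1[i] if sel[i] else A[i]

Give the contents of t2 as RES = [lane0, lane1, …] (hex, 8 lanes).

t0 = [0x8c, 0xae, 0xf6, 0x64, 0xc0, 0xfc, 0xde, 0x23]
t1 = [0xf6, 0xae, 0xc0, 0xfc, 0xc0, 0xfc, 0x8c, 0xae]
t2 = [0xf6, 0xae, 0xc0, 0xfc, 0xc0, 0x23, 0x8c, 0xae]

RES = [ 0xf6  0xae  0xc0  0xfc  0xc0  0x23  0x8c  0xae ]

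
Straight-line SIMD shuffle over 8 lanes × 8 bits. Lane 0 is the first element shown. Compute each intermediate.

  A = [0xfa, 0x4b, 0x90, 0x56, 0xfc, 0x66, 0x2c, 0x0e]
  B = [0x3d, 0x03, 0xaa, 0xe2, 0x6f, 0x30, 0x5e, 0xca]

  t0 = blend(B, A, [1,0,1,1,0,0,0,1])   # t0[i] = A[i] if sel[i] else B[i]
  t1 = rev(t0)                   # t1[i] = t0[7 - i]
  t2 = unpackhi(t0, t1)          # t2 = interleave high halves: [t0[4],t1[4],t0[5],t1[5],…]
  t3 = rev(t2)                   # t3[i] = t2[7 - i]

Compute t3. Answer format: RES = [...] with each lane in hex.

t0 = [0xfa, 0x03, 0x90, 0x56, 0x6f, 0x30, 0x5e, 0x0e]
t1 = [0x0e, 0x5e, 0x30, 0x6f, 0x56, 0x90, 0x03, 0xfa]
t2 = [0x6f, 0x56, 0x30, 0x90, 0x5e, 0x03, 0x0e, 0xfa]
t3 = [0xfa, 0x0e, 0x03, 0x5e, 0x90, 0x30, 0x56, 0x6f]

RES = [ 0xfa  0x0e  0x03  0x5e  0x90  0x30  0x56  0x6f ]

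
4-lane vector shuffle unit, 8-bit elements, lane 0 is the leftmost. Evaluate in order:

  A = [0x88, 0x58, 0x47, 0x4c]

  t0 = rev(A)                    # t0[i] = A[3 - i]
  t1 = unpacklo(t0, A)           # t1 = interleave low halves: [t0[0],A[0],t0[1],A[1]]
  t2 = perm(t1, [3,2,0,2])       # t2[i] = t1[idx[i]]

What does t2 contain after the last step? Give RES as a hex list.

RES = [ 0x58  0x47  0x4c  0x47 ]

→ t0 |4c|47|58|88|
→ t1 |4c|88|47|58|
→ t2 |58|47|4c|47|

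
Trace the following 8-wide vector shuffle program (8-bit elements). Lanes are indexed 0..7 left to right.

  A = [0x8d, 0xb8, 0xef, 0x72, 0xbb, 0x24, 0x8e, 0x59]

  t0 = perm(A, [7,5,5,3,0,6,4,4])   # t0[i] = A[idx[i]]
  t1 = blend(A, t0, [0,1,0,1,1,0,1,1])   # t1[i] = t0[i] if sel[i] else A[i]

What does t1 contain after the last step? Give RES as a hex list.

RES = [0x8d, 0x24, 0xef, 0x72, 0x8d, 0x24, 0xbb, 0xbb]

t0 = [0x59, 0x24, 0x24, 0x72, 0x8d, 0x8e, 0xbb, 0xbb]
t1 = [0x8d, 0x24, 0xef, 0x72, 0x8d, 0x24, 0xbb, 0xbb]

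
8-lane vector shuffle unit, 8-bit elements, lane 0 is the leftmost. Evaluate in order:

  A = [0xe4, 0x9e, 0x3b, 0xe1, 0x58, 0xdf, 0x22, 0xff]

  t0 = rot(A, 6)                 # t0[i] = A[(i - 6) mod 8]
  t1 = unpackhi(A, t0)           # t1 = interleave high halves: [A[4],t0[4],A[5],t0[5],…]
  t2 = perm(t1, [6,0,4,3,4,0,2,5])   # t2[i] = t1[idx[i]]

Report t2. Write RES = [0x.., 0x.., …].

RES = [ 0xff  0x58  0x22  0xff  0x22  0x58  0xdf  0xe4 ]

  t0: 3b e1 58 df 22 ff e4 9e
  t1: 58 22 df ff 22 e4 ff 9e
  t2: ff 58 22 ff 22 58 df e4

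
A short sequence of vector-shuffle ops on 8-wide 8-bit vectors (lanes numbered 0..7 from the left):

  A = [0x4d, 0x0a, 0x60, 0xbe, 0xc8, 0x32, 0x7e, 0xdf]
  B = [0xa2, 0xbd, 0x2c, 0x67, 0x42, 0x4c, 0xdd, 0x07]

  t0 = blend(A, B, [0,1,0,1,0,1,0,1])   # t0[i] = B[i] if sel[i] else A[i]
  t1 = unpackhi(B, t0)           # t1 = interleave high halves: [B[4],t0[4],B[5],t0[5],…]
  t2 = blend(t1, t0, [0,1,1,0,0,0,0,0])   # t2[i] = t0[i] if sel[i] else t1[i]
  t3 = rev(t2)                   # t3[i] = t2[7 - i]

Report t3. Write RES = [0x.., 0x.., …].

→ t0 |4d|bd|60|67|c8|4c|7e|07|
→ t1 |42|c8|4c|4c|dd|7e|07|07|
→ t2 |42|bd|60|4c|dd|7e|07|07|
→ t3 |07|07|7e|dd|4c|60|bd|42|

RES = [0x07, 0x07, 0x7e, 0xdd, 0x4c, 0x60, 0xbd, 0x42]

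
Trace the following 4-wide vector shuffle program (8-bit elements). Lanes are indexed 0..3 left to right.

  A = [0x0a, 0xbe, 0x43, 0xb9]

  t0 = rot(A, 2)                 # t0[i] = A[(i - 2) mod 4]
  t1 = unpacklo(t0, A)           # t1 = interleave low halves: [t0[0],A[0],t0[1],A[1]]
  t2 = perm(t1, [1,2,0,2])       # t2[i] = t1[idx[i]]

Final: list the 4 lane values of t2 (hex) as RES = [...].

RES = [ 0x0a  0xb9  0x43  0xb9 ]

  t0: 43 b9 0a be
  t1: 43 0a b9 be
  t2: 0a b9 43 b9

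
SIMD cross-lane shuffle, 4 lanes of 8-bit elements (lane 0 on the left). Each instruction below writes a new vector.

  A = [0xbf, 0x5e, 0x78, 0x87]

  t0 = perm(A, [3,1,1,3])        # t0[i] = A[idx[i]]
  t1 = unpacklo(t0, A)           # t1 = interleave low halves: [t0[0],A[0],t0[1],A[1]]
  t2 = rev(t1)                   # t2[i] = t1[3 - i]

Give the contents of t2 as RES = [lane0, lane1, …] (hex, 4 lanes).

→ t0 |87|5e|5e|87|
→ t1 |87|bf|5e|5e|
→ t2 |5e|5e|bf|87|

RES = [ 0x5e  0x5e  0xbf  0x87 ]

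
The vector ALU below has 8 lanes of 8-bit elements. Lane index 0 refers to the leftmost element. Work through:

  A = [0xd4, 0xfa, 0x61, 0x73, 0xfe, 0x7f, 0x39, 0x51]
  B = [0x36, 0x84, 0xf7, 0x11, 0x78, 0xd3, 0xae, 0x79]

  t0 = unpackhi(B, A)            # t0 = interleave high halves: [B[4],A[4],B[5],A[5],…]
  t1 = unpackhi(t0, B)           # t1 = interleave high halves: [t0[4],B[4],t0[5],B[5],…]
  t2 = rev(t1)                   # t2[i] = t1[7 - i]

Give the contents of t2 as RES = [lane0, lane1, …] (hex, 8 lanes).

  t0: 78 fe d3 7f ae 39 79 51
  t1: ae 78 39 d3 79 ae 51 79
  t2: 79 51 ae 79 d3 39 78 ae

RES = [0x79, 0x51, 0xae, 0x79, 0xd3, 0x39, 0x78, 0xae]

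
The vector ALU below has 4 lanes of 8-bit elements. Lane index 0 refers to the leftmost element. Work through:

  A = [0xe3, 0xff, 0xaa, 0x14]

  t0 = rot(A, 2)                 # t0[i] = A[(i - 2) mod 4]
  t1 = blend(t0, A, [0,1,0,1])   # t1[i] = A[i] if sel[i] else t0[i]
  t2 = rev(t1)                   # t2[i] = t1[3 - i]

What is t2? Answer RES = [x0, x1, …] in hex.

RES = [ 0x14  0xe3  0xff  0xaa ]

t0 = [0xaa, 0x14, 0xe3, 0xff]
t1 = [0xaa, 0xff, 0xe3, 0x14]
t2 = [0x14, 0xe3, 0xff, 0xaa]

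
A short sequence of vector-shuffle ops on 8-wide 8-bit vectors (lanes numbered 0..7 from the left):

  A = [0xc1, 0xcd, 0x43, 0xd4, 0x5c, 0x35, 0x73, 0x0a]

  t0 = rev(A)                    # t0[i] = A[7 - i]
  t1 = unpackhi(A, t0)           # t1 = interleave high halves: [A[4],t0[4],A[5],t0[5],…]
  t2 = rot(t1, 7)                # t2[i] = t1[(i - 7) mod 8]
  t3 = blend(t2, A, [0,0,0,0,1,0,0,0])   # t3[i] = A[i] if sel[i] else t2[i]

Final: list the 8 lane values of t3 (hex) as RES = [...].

t0 = [0x0a, 0x73, 0x35, 0x5c, 0xd4, 0x43, 0xcd, 0xc1]
t1 = [0x5c, 0xd4, 0x35, 0x43, 0x73, 0xcd, 0x0a, 0xc1]
t2 = [0xd4, 0x35, 0x43, 0x73, 0xcd, 0x0a, 0xc1, 0x5c]
t3 = [0xd4, 0x35, 0x43, 0x73, 0x5c, 0x0a, 0xc1, 0x5c]

RES = [0xd4, 0x35, 0x43, 0x73, 0x5c, 0x0a, 0xc1, 0x5c]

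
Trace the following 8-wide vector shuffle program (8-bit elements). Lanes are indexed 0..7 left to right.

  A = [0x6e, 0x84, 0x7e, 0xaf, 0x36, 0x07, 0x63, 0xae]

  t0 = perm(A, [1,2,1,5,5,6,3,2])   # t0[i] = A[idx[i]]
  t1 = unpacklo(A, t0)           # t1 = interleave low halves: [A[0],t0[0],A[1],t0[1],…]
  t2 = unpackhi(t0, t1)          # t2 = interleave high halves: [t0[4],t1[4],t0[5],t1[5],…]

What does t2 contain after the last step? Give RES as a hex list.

  t0: 84 7e 84 07 07 63 af 7e
  t1: 6e 84 84 7e 7e 84 af 07
  t2: 07 7e 63 84 af af 7e 07

RES = [ 0x07  0x7e  0x63  0x84  0xaf  0xaf  0x7e  0x07 ]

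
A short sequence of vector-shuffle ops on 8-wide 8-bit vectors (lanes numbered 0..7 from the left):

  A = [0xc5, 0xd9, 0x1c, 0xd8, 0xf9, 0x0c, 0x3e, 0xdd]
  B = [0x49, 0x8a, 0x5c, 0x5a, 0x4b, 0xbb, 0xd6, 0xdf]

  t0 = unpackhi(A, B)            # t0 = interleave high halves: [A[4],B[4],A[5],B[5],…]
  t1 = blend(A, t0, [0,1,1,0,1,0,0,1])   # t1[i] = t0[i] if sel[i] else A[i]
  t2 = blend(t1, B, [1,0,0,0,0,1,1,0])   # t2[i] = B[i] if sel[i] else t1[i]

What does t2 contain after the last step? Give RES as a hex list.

→ t0 |f9|4b|0c|bb|3e|d6|dd|df|
→ t1 |c5|4b|0c|d8|3e|0c|3e|df|
→ t2 |49|4b|0c|d8|3e|bb|d6|df|

RES = [ 0x49  0x4b  0x0c  0xd8  0x3e  0xbb  0xd6  0xdf ]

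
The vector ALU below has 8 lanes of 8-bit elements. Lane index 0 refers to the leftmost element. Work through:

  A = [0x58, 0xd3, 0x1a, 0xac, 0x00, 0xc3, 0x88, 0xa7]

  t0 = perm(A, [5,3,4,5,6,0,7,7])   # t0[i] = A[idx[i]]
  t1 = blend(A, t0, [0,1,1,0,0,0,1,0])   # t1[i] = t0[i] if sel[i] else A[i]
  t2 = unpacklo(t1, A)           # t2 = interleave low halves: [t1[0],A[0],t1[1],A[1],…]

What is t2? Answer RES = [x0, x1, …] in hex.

RES = [ 0x58  0x58  0xac  0xd3  0x00  0x1a  0xac  0xac ]

  t0: c3 ac 00 c3 88 58 a7 a7
  t1: 58 ac 00 ac 00 c3 a7 a7
  t2: 58 58 ac d3 00 1a ac ac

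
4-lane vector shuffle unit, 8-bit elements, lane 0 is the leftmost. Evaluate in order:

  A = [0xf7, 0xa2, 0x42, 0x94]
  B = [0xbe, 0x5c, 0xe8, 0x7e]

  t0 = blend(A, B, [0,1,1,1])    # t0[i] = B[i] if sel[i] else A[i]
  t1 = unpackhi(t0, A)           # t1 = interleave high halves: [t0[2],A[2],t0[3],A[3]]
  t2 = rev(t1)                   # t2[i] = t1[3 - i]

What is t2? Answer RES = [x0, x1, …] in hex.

RES = [0x94, 0x7e, 0x42, 0xe8]

  t0: f7 5c e8 7e
  t1: e8 42 7e 94
  t2: 94 7e 42 e8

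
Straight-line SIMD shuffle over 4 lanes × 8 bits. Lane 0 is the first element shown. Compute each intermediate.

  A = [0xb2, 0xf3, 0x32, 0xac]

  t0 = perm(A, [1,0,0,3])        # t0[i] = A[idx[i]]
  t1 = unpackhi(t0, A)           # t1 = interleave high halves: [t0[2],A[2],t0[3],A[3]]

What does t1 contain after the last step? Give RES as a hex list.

RES = [ 0xb2  0x32  0xac  0xac ]

t0 = [0xf3, 0xb2, 0xb2, 0xac]
t1 = [0xb2, 0x32, 0xac, 0xac]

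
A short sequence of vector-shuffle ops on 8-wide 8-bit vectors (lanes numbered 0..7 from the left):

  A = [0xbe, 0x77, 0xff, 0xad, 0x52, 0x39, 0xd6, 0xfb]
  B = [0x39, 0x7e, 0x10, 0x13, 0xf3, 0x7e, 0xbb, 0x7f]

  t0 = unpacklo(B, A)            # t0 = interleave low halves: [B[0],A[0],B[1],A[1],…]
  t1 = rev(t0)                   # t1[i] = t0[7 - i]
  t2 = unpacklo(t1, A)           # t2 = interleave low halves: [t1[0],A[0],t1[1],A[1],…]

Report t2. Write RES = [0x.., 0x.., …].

  t0: 39 be 7e 77 10 ff 13 ad
  t1: ad 13 ff 10 77 7e be 39
  t2: ad be 13 77 ff ff 10 ad

RES = [ 0xad  0xbe  0x13  0x77  0xff  0xff  0x10  0xad ]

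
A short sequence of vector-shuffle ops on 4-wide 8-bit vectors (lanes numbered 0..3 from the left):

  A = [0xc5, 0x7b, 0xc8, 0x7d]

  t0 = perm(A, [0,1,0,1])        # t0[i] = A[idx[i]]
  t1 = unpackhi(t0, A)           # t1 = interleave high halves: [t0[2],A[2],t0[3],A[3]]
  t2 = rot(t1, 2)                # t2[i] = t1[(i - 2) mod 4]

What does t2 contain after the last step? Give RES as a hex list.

RES = [ 0x7b  0x7d  0xc5  0xc8 ]

→ t0 |c5|7b|c5|7b|
→ t1 |c5|c8|7b|7d|
→ t2 |7b|7d|c5|c8|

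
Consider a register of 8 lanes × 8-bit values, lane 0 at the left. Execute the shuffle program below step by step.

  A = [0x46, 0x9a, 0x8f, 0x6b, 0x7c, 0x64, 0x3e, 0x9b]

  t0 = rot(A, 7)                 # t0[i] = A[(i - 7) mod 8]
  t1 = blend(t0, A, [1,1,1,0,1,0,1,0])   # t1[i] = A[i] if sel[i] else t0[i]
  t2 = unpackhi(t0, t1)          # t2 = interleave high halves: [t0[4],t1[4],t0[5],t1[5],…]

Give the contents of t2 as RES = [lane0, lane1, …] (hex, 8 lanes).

RES = [ 0x64  0x7c  0x3e  0x3e  0x9b  0x3e  0x46  0x46 ]

t0 = [0x9a, 0x8f, 0x6b, 0x7c, 0x64, 0x3e, 0x9b, 0x46]
t1 = [0x46, 0x9a, 0x8f, 0x7c, 0x7c, 0x3e, 0x3e, 0x46]
t2 = [0x64, 0x7c, 0x3e, 0x3e, 0x9b, 0x3e, 0x46, 0x46]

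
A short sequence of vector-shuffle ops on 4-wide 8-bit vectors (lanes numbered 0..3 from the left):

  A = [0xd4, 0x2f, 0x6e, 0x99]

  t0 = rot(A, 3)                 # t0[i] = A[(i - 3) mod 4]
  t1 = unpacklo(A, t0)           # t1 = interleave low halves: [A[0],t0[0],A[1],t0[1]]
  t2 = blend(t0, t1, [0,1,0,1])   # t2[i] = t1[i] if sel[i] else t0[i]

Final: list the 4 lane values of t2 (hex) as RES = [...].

RES = [ 0x2f  0x2f  0x99  0x6e ]

t0 = [0x2f, 0x6e, 0x99, 0xd4]
t1 = [0xd4, 0x2f, 0x2f, 0x6e]
t2 = [0x2f, 0x2f, 0x99, 0x6e]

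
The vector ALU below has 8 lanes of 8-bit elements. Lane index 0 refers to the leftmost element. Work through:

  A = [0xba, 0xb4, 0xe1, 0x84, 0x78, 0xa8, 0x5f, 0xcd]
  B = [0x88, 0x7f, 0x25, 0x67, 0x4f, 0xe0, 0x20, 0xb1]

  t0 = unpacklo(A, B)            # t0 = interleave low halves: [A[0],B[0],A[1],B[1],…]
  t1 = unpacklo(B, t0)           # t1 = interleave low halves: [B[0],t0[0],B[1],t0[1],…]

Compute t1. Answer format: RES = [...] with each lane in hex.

RES = [0x88, 0xba, 0x7f, 0x88, 0x25, 0xb4, 0x67, 0x7f]

→ t0 |ba|88|b4|7f|e1|25|84|67|
→ t1 |88|ba|7f|88|25|b4|67|7f|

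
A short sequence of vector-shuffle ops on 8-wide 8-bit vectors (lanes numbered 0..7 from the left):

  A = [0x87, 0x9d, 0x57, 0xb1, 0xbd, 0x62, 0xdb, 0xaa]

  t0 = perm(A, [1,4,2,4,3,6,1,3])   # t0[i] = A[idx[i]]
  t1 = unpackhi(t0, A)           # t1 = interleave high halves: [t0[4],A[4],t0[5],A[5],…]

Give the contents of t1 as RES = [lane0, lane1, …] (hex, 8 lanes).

t0 = [0x9d, 0xbd, 0x57, 0xbd, 0xb1, 0xdb, 0x9d, 0xb1]
t1 = [0xb1, 0xbd, 0xdb, 0x62, 0x9d, 0xdb, 0xb1, 0xaa]

RES = [0xb1, 0xbd, 0xdb, 0x62, 0x9d, 0xdb, 0xb1, 0xaa]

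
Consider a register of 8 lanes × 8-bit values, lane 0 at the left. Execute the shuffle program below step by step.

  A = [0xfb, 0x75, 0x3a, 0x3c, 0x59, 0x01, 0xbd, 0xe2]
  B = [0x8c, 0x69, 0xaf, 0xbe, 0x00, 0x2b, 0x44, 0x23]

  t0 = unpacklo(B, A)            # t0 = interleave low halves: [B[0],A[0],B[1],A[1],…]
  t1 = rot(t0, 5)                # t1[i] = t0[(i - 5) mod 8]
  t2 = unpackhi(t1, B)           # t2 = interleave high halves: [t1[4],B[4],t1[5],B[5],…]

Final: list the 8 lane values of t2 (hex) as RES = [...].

t0 = [0x8c, 0xfb, 0x69, 0x75, 0xaf, 0x3a, 0xbe, 0x3c]
t1 = [0x75, 0xaf, 0x3a, 0xbe, 0x3c, 0x8c, 0xfb, 0x69]
t2 = [0x3c, 0x00, 0x8c, 0x2b, 0xfb, 0x44, 0x69, 0x23]

RES = [ 0x3c  0x00  0x8c  0x2b  0xfb  0x44  0x69  0x23 ]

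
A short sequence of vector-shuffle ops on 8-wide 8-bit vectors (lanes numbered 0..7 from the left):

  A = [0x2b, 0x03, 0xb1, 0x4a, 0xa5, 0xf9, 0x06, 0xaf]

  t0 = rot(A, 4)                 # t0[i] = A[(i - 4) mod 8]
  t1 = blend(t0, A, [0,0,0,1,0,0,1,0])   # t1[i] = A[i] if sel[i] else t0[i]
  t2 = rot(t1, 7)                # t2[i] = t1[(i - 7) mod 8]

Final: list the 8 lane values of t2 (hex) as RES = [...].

→ t0 |a5|f9|06|af|2b|03|b1|4a|
→ t1 |a5|f9|06|4a|2b|03|06|4a|
→ t2 |f9|06|4a|2b|03|06|4a|a5|

RES = [ 0xf9  0x06  0x4a  0x2b  0x03  0x06  0x4a  0xa5 ]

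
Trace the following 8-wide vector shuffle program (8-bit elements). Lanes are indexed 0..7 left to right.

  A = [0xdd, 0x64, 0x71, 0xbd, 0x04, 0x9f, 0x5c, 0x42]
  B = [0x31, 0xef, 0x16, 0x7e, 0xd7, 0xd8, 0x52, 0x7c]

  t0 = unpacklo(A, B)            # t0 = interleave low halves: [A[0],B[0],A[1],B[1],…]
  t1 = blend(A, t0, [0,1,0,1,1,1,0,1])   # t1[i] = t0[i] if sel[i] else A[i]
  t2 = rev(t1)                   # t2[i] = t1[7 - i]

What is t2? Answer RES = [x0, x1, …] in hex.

RES = [ 0x7e  0x5c  0x16  0x71  0xef  0x71  0x31  0xdd ]

t0 = [0xdd, 0x31, 0x64, 0xef, 0x71, 0x16, 0xbd, 0x7e]
t1 = [0xdd, 0x31, 0x71, 0xef, 0x71, 0x16, 0x5c, 0x7e]
t2 = [0x7e, 0x5c, 0x16, 0x71, 0xef, 0x71, 0x31, 0xdd]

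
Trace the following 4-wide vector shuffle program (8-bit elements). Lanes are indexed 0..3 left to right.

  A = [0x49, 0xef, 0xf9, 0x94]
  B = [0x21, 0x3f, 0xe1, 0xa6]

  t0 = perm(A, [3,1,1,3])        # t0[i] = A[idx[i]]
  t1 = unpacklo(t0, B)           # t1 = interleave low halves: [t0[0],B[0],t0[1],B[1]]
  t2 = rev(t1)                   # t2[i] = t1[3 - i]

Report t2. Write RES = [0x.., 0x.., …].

RES = [0x3f, 0xef, 0x21, 0x94]

  t0: 94 ef ef 94
  t1: 94 21 ef 3f
  t2: 3f ef 21 94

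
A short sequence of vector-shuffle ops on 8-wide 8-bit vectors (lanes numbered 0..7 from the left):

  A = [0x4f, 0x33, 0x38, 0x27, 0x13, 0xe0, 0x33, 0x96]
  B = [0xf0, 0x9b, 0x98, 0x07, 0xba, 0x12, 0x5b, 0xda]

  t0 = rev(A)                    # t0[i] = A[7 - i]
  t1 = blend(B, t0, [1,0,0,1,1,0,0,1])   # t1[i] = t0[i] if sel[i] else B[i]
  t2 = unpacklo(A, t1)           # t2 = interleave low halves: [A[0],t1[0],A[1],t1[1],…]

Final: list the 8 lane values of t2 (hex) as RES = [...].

  t0: 96 33 e0 13 27 38 33 4f
  t1: 96 9b 98 13 27 12 5b 4f
  t2: 4f 96 33 9b 38 98 27 13

RES = [0x4f, 0x96, 0x33, 0x9b, 0x38, 0x98, 0x27, 0x13]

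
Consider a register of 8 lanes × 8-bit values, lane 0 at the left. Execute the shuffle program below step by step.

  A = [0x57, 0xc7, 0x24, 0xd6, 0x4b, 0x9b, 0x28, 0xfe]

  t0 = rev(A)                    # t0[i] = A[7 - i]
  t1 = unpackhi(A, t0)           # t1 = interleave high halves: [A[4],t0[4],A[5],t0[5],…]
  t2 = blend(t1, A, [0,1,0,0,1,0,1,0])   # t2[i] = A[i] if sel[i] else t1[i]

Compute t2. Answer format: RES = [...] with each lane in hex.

RES = [ 0x4b  0xc7  0x9b  0x24  0x4b  0xc7  0x28  0x57 ]

→ t0 |fe|28|9b|4b|d6|24|c7|57|
→ t1 |4b|d6|9b|24|28|c7|fe|57|
→ t2 |4b|c7|9b|24|4b|c7|28|57|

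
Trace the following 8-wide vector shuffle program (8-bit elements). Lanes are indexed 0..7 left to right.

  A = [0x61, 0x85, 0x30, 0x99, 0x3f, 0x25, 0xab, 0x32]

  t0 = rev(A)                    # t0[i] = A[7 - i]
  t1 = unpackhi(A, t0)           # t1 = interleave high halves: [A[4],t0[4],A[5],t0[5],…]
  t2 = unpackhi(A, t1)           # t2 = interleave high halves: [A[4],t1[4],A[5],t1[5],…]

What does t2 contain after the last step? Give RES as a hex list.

  t0: 32 ab 25 3f 99 30 85 61
  t1: 3f 99 25 30 ab 85 32 61
  t2: 3f ab 25 85 ab 32 32 61

RES = [0x3f, 0xab, 0x25, 0x85, 0xab, 0x32, 0x32, 0x61]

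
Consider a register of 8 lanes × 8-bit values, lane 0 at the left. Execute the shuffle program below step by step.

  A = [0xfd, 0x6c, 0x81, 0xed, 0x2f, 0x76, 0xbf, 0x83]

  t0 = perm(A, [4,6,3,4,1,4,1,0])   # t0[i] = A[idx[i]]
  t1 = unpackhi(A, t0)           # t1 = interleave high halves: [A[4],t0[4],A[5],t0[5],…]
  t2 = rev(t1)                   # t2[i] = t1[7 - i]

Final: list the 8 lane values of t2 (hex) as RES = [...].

  t0: 2f bf ed 2f 6c 2f 6c fd
  t1: 2f 6c 76 2f bf 6c 83 fd
  t2: fd 83 6c bf 2f 76 6c 2f

RES = [0xfd, 0x83, 0x6c, 0xbf, 0x2f, 0x76, 0x6c, 0x2f]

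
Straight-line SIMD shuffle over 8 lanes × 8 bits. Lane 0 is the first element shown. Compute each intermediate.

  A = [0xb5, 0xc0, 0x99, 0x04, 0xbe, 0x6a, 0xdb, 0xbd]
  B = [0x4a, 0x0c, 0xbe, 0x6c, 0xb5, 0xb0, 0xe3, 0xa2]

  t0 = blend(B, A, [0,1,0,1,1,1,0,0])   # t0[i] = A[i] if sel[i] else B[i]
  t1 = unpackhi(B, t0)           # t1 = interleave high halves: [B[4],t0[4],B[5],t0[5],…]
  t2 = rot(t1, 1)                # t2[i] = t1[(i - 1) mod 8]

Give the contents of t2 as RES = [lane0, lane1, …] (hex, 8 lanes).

RES = [0xa2, 0xb5, 0xbe, 0xb0, 0x6a, 0xe3, 0xe3, 0xa2]

t0 = [0x4a, 0xc0, 0xbe, 0x04, 0xbe, 0x6a, 0xe3, 0xa2]
t1 = [0xb5, 0xbe, 0xb0, 0x6a, 0xe3, 0xe3, 0xa2, 0xa2]
t2 = [0xa2, 0xb5, 0xbe, 0xb0, 0x6a, 0xe3, 0xe3, 0xa2]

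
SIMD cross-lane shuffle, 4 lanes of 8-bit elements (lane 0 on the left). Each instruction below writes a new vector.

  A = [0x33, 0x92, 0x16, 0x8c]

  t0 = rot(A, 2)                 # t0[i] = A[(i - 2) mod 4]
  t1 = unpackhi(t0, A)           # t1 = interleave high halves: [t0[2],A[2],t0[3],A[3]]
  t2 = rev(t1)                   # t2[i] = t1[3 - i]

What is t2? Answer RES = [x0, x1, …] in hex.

  t0: 16 8c 33 92
  t1: 33 16 92 8c
  t2: 8c 92 16 33

RES = [ 0x8c  0x92  0x16  0x33 ]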